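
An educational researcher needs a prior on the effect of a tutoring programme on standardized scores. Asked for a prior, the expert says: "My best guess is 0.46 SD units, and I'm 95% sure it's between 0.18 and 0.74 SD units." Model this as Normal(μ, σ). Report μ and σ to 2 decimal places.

A symmetric 95% interval runs μ ± z·σ with z = 1.96.
Half-width = 0.28, so σ = 0.28/1.96 = 0.14.
μ is the stated best guess, 0.46.

μ = 0.46, σ = 0.14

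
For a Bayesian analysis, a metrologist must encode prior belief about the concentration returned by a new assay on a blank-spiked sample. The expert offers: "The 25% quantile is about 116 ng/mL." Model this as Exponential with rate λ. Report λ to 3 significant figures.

λ ≈ 0.00248

P(T < 116.0) = 1 − e^(−λ·116.0) = 0.25, so λ = −ln(1−0.25)/116.0 = −ln(0.75)/116.0 = 0.00248.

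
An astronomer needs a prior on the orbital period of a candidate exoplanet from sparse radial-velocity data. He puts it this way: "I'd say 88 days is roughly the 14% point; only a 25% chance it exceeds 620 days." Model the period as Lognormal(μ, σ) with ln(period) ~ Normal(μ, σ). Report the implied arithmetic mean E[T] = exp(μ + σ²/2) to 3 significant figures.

If T ~ Lognormal(μ,σ) then ln T ~ Normal(μ,σ), so the p-quantile of ln T is μ + z_p·σ.
ln(88) = 4.477 and ln(620) = 6.43; z_{0.14} = -1.08, z_{0.75} = 0.6745.
σ = (6.43 − 4.477)/(0.6745 − (-1.08)) = 1.113.
μ = 4.477 − (-1.08)·1.113 = 5.679.
E[T] = exp(μ + σ²/2) = exp(5.679 + 0.6189) = 544 days.

E[T] ≈ 544 days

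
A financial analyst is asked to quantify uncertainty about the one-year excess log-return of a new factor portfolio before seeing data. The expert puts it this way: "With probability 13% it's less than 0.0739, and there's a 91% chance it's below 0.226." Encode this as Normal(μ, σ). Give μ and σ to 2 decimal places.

μ = 0.14, σ = 0.06

The p-quantile of Normal(μ,σ) is μ + z_p·σ, with z_{0.13} = -1.126 and z_{0.91} = 1.341.
Eliminate σ: μ = (z₂·x₁ − z₁·x₂)/(z₂ − z₁) = (1.341·0.0739 − (-1.126)·0.226)/2.467 = 0.14.
Then σ = (x₂ − x₁)/(z₂ − z₁) = (0.226 − 0.0739)/2.467 = 0.06.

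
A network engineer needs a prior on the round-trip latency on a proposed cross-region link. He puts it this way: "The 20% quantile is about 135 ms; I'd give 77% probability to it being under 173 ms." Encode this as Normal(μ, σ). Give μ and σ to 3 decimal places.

μ = 155.236, σ = 24.044

For Normal(μ,σ), the p-quantile is μ + z_p·σ. Here z_{0.2} = -0.8416, z_{0.77} = 0.7388.
So 135 = μ − 0.8416σ and 173 = μ + 0.7388σ.
Subtracting: σ = (173 − 135)/(0.7388 − (-0.8416)) = 24.044.
Then μ = 135 − (-0.8416)·24.044 = 155.236.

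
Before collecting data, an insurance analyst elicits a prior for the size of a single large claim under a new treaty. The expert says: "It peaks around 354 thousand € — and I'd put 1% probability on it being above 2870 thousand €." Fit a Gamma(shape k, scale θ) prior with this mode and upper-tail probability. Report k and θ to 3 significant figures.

Gamma(k,θ) with k>1 has mode (k−1)θ, so θ = 354/(k−1).
Need P(X < 2870) = 0.99 with θ tied to k this way. Start at k = 2, θ = 354: P(X<2870) ≈ 0.997.
Too high — lower k to spread out. Iterating converges to k ≈ 1.76.
Then θ = 354/(1.76−1) ≈ 464.

k ≈ 1.76, θ ≈ 464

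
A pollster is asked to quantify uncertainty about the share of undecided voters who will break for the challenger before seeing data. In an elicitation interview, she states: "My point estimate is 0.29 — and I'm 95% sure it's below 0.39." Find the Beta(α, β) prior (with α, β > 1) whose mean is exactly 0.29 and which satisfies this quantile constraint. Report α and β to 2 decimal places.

α ≈ 17.24, β ≈ 42.20

With mean 0.29 fixed, write α = 0.29s, β = 0.71s where s = α+β.
Need P(θ < 0.39) = 0.95 under Beta(0.29s, 0.71s). Normal approximation: (q−m)/√(m(1−m)/s) ≈ z_{0.95} = 1.64, so s ≈ 0.29·0.71·(1.64)²/(0.39−0.29)² = 55.7.
At s = 55.7: P(θ<0.39) ≈ 0.945. Adjusting to match 0.95 gives s ≈ 59.44.
So α = 0.29·59.44 ≈ 17.24, β = 0.71·59.44 ≈ 42.20.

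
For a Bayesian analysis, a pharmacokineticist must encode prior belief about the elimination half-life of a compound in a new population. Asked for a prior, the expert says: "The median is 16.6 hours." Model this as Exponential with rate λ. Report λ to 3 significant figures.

λ ≈ 0.0418

Exponential median = ln 2 / λ, so λ = ln 2 / 16.6 = 0.0418.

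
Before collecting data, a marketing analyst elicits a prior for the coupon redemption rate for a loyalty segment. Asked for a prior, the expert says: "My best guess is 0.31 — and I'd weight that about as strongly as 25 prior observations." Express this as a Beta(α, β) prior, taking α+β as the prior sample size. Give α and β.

Under the effective-sample-size interpretation, Beta(α, β) has prior mean α/(α+β) and prior sample size α+β.
So α+β = 25 and α/(α+β) = 0.31, giving α = 0.31·25 = 7.75 and β = 25 − 7.75 = 17.25.

α = 7.75, β = 17.25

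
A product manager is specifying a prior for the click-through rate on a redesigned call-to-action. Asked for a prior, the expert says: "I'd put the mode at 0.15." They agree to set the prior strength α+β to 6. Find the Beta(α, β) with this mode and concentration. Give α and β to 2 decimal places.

α = 1.60, β = 4.40

For α,β > 1 the Beta mode is (α−1)/(α+β−2). With α+β = 6, the mode is (α−1)/4.
Set (α−1)/4 = 0.15 → α = 1 + 0.15·4 = 1.60.
β = 6 − α = 4.40.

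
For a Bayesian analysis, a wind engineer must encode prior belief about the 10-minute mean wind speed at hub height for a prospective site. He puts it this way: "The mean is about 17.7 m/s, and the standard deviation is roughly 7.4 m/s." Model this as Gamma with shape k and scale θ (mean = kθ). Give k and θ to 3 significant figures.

For Gamma(k, scale θ): mean = kθ, variance = kθ², so CV = 1/√k.
CV = SD/mean = 7.4/17.7 = 0.4181, hence k = 1/CV² = 5.72.
Then θ = mean/k = 17.7/5.72 = 3.09.

k ≈ 5.72, θ ≈ 3.09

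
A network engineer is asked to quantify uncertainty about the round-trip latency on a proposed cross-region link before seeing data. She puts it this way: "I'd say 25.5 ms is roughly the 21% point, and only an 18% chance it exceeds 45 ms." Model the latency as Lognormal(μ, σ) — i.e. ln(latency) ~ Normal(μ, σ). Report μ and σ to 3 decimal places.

μ ≈ 3.505, σ ≈ 0.330

If T ~ Lognormal(μ,σ) then ln T ~ Normal(μ,σ), so the p-quantile of ln T is μ + z_p·σ.
ln(25.5) = 3.239 and ln(45) = 3.807; z_{0.21} = -0.8064, z_{0.82} = 0.9154.
σ = (3.807 − 3.239)/(0.9154 − (-0.8064)) = 0.330.
μ = 3.239 − (-0.8064)·0.330 = 3.505.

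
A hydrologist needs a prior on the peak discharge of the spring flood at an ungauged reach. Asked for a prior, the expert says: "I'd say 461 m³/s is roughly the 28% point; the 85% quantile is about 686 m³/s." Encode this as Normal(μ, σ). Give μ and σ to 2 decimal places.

μ = 541.99, σ = 138.95

For Normal(μ,σ), the p-quantile is μ + z_p·σ. Here z_{0.28} = -0.5828, z_{0.85} = 1.036.
So 461 = μ − 0.5828σ and 686 = μ + 1.036σ.
Subtracting: σ = (686 − 461)/(1.036 − (-0.5828)) = 138.95.
Then μ = 461 − (-0.5828)·138.95 = 541.99.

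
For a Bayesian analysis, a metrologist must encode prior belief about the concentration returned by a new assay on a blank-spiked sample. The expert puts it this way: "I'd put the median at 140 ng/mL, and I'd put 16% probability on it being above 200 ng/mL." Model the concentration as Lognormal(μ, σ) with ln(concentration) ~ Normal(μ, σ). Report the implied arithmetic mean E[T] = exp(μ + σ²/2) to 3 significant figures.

If T ~ Lognormal(μ,σ) then ln T ~ Normal(μ,σ), so the p-quantile of ln T is μ + z_p·σ.
ln(140) = 4.942 and ln(200) = 5.298; z_{0.5} = 0, z_{0.84} = 0.9945.
σ = (5.298 − 4.942)/(0.9945 − (0)) = 0.359.
μ = 4.942 − (0)·0.359 = 4.942.
E[T] = exp(μ + σ²/2) = exp(4.942 + 0.0643) = 149 ng/mL.

E[T] ≈ 149 ng/mL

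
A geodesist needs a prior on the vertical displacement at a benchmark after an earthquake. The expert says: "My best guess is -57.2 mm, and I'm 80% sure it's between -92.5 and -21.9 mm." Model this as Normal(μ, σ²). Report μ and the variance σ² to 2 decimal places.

A symmetric 80% interval runs μ ± z·σ with z = 1.282.
Half-width = 35.3, so σ = 35.3/1.282 = 27.545 and σ² = 758.71.
μ is the stated best guess, -57.20.

μ = -57.20, σ² = 758.71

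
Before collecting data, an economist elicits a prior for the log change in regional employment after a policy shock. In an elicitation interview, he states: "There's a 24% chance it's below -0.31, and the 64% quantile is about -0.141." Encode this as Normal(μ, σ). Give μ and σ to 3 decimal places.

For Normal(μ,σ), the p-quantile is μ + z_p·σ. Here z_{0.24} = -0.7063, z_{0.64} = 0.3585.
So -0.31 = μ − 0.7063σ and -0.141 = μ + 0.3585σ.
Subtracting: σ = (-0.141 − -0.31)/(0.3585 − (-0.7063)) = 0.159.
Then μ = -0.31 − (-0.7063)·0.159 = -0.198.

μ = -0.198, σ = 0.159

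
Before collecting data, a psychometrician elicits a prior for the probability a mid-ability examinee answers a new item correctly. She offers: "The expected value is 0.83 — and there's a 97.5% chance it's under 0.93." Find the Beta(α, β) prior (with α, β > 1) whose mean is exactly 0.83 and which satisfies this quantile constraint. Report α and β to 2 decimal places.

α ≈ 31.59, β ≈ 6.47

With mean 0.83 fixed, write α = 0.83s, β = 0.17s where s = α+β.
Need P(θ < 0.93) = 0.975 under Beta(0.83s, 0.17s). Normal approximation: (q−m)/√(m(1−m)/s) ≈ z_{0.975} = 1.96, so s ≈ 0.83·0.17·(1.96)²/(0.93−0.83)² = 54.2.
At s = 54.2: P(θ<0.93) ≈ 0.991. Adjusting to match 0.975 gives s ≈ 38.06.
So α = 0.83·38.06 ≈ 31.59, β = 0.17·38.06 ≈ 6.47.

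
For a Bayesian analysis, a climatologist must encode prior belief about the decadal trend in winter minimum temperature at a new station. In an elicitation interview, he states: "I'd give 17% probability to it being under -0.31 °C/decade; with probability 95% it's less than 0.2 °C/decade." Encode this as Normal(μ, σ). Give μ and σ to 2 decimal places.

μ = -0.12, σ = 0.20

For Normal(μ,σ), the p-quantile is μ + z_p·σ. Here z_{0.17} = -0.9542, z_{0.95} = 1.645.
So -0.31 = μ − 0.9542σ and 0.2 = μ + 1.645σ.
Subtracting: σ = (0.2 − -0.31)/(1.645 − (-0.9542)) = 0.20.
Then μ = -0.31 − (-0.9542)·0.20 = -0.12.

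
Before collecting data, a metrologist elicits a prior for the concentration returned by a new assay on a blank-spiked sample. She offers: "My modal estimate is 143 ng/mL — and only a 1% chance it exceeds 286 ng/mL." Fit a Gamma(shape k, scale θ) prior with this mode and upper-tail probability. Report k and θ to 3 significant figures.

Gamma(k,θ) with k>1 has mode (k−1)θ, so θ = 143/(k−1).
Need P(X < 286) = 0.99 with θ tied to k this way. Start at k = 2, θ = 143: P(X<286) ≈ 0.594.
Too low — raise k to concentrate. Iterating converges to k ≈ 11.2.
Then θ = 143/(11.2−1) ≈ 14.

k ≈ 11.2, θ ≈ 14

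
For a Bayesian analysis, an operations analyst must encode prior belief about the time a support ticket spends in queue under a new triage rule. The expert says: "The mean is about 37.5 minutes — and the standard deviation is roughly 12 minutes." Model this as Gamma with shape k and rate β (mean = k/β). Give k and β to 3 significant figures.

k ≈ 9.77, β ≈ 0.26

For Gamma(k, rate β): mean = k/β, variance = k/β², so CV = 1/√k.
CV = SD/mean = 12/37.5 = 0.32, hence k = 1/CV² = 9.77.
Then β = k/mean = 9.77/37.5 = 0.26.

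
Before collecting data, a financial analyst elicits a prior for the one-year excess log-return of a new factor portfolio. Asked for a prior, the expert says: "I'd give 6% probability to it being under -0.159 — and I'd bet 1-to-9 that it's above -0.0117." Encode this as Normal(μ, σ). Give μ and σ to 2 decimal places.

The p-quantile of Normal(μ,σ) is μ + z_p·σ, with z_{0.06} = -1.555 and z_{0.9} = 1.282.
Eliminate σ: μ = (z₂·x₁ − z₁·x₂)/(z₂ − z₁) = (1.282·-0.159 − (-1.555)·-0.0117)/2.836 = -0.08.
Then σ = (x₂ − x₁)/(z₂ − z₁) = (-0.0117 − -0.159)/2.836 = 0.05.

μ = -0.08, σ = 0.05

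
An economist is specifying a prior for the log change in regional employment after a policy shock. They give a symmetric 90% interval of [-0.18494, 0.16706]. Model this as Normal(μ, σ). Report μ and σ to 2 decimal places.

A symmetric 90% interval runs μ ± z·σ with z = 1.645.
Half-width = 0.176, so σ = 0.176/1.645 = 0.11.
μ is the interval midpoint, -0.01.

μ = -0.01, σ = 0.11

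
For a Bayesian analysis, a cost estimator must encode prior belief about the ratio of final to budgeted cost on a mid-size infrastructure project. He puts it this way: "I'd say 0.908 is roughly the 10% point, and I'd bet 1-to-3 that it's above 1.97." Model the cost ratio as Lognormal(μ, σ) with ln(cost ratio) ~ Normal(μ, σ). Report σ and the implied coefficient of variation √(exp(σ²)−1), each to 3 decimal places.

If T ~ Lognormal(μ,σ) then ln T ~ Normal(μ,σ), so the p-quantile of ln T is μ + z_p·σ.
ln(0.908) = -0.09651 and ln(1.97) = 0.678; z_{0.1} = -1.282, z_{0.75} = 0.6745.
σ = (0.678 − -0.09651)/(0.6745 − (-1.282)) = 0.396.
μ = -0.09651 − (-1.282)·0.396 = 0.411.
CV = √(exp(σ²)−1) = √(exp(0.1568)−1) = 0.412.

σ ≈ 0.396, CV ≈ 0.412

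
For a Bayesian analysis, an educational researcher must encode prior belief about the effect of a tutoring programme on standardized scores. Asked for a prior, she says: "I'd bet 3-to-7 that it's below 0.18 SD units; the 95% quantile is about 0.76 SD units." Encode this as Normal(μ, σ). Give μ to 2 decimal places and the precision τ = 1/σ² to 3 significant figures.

μ = 0.32, τ = 14

The p-quantile of Normal(μ,σ) is μ + z_p·σ, with z_{0.3} = -0.5244 and z_{0.95} = 1.645.
Eliminate σ: μ = (z₂·x₁ − z₁·x₂)/(z₂ − z₁) = (1.645·0.18 − (-0.5244)·0.76)/2.169 = 0.32.
Then σ = (x₂ − x₁)/(z₂ − z₁) = (0.76 − 0.18)/2.169 = 0.27.
Precision τ = 1/σ² = 1/0.2674² = 14.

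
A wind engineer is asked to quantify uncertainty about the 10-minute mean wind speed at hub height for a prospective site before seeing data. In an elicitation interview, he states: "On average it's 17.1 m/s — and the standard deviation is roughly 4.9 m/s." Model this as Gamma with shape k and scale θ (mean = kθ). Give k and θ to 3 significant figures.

For Gamma(k, scale θ): mean = kθ, variance = kθ², so CV = 1/√k.
CV = SD/mean = 4.9/17.1 = 0.2865, hence k = 1/CV² = 12.2.
Then θ = mean/k = 17.1/12.2 = 1.4.

k ≈ 12.2, θ ≈ 1.4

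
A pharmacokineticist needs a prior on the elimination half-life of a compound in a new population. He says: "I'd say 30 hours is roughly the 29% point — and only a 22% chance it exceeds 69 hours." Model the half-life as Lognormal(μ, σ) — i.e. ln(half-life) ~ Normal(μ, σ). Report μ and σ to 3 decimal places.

If T ~ Lognormal(μ,σ) then ln T ~ Normal(μ,σ), so the p-quantile of ln T is μ + z_p·σ.
ln(30) = 3.401 and ln(69) = 4.234; z_{0.29} = -0.5534, z_{0.78} = 0.7722.
σ = (4.234 − 3.401)/(0.7722 − (-0.5534)) = 0.628.
μ = 3.401 − (-0.5534)·0.628 = 3.749.

μ ≈ 3.749, σ ≈ 0.628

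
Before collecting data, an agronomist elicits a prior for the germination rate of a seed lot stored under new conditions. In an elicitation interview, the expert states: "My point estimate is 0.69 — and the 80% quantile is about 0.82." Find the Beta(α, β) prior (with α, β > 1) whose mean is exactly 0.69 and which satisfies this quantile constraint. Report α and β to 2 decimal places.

α ≈ 6.42, β ≈ 2.88

With mean 0.69 fixed, write α = 0.69s, β = 0.31s where s = α+β.
Need P(θ < 0.82) = 0.8 under Beta(0.69s, 0.31s). Normal approximation: (q−m)/√(m(1−m)/s) ≈ z_{0.8} = 0.842, so s ≈ 0.69·0.31·(0.842)²/(0.82−0.69)² = 9.0.
At s = 9.0: P(θ<0.82) ≈ 0.794. Adjusting to match 0.8 gives s ≈ 9.30.
So α = 0.69·9.30 ≈ 6.42, β = 0.31·9.30 ≈ 2.88.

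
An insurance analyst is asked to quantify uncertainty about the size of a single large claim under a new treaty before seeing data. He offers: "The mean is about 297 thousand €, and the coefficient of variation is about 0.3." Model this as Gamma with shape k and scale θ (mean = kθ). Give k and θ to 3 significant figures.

For Gamma(k, scale θ): mean = kθ, variance = kθ², so CV = 1/√k.
CV = 0.3, hence k = 1/CV² = 11.1.
Then θ = mean/k = 297/11.1 = 26.7.

k ≈ 11.1, θ ≈ 26.7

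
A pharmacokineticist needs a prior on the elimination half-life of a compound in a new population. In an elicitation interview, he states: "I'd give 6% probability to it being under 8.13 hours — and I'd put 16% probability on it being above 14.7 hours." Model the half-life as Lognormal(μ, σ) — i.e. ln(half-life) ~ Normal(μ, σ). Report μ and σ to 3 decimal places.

If T ~ Lognormal(μ,σ) then ln T ~ Normal(μ,σ), so the p-quantile of ln T is μ + z_p·σ.
ln(8.13) = 2.096 and ln(14.7) = 2.688; z_{0.06} = -1.555, z_{0.84} = 0.9945.
σ = (2.688 − 2.096)/(0.9945 − (-1.555)) = 0.232.
μ = 2.096 − (-1.555)·0.232 = 2.457.

μ ≈ 2.457, σ ≈ 0.232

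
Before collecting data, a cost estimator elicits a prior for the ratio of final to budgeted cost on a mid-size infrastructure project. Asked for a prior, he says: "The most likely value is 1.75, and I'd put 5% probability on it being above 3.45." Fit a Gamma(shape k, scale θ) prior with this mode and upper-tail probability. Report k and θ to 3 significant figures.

Gamma(k,θ) with k>1 has mode (k−1)θ, so θ = 1.75/(k−1).
Need P(X < 3.45) = 0.95 with θ tied to k this way. Start at k = 2, θ = 1.75: P(X<3.45) ≈ 0.586.
Too low — raise k to concentrate. Iterating converges to k ≈ 7.02.
Then θ = 1.75/(7.02−1) ≈ 0.291.

k ≈ 7.02, θ ≈ 0.291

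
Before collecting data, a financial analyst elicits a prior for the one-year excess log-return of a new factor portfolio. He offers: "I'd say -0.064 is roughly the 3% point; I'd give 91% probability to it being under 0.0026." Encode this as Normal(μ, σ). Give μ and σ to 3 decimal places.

The p-quantile of Normal(μ,σ) is μ + z_p·σ, with z_{0.03} = -1.881 and z_{0.91} = 1.341.
Eliminate σ: μ = (z₂·x₁ − z₁·x₂)/(z₂ − z₁) = (1.341·-0.064 − (-1.881)·0.0026)/3.222 = -0.025.
Then σ = (x₂ − x₁)/(z₂ − z₁) = (0.0026 − -0.064)/3.222 = 0.021.

μ = -0.025, σ = 0.021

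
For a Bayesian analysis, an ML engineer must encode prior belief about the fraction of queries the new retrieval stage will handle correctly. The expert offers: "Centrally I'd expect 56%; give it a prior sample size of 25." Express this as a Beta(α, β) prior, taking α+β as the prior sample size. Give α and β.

α = 14, β = 11

Under the effective-sample-size interpretation, Beta(α, β) has prior mean α/(α+β) and prior sample size α+β.
So α+β = 25 and α/(α+β) = 0.56, giving α = 0.56·25 = 14 and β = 25 − 14 = 11.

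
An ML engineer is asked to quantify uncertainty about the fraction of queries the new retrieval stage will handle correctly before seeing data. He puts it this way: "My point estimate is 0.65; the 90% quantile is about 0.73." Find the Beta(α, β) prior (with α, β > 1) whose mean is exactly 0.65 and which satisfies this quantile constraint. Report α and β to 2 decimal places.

With mean 0.65 fixed, write α = 0.65s, β = 0.35s where s = α+β.
Need P(θ < 0.73) = 0.9 under Beta(0.65s, 0.35s). Normal approximation: (q−m)/√(m(1−m)/s) ≈ z_{0.9} = 1.28, so s ≈ 0.65·0.35·(1.28)²/(0.73−0.65)² = 58.4.
At s = 58.4: P(θ<0.73) ≈ 0.904. Adjusting to match 0.9 gives s ≈ 56.26.
So α = 0.65·56.26 ≈ 36.57, β = 0.35·56.26 ≈ 19.69.

α ≈ 36.57, β ≈ 19.69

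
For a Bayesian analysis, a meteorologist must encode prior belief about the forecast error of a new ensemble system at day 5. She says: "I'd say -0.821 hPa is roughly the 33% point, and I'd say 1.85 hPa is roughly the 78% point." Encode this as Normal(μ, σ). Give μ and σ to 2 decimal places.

μ = 0.15, σ = 2.20

The p-quantile of Normal(μ,σ) is μ + z_p·σ, with z_{0.33} = -0.4399 and z_{0.78} = 0.7722.
Eliminate σ: μ = (z₂·x₁ − z₁·x₂)/(z₂ − z₁) = (0.7722·-0.821 − (-0.4399)·1.85)/1.212 = 0.15.
Then σ = (x₂ − x₁)/(z₂ − z₁) = (1.85 − -0.821)/1.212 = 2.20.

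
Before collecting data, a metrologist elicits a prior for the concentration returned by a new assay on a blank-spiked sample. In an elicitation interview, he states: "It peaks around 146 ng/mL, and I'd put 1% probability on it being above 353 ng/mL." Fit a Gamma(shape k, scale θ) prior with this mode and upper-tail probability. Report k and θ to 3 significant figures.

Gamma(k,θ) with k>1 has mode (k−1)θ, so θ = 146/(k−1).
Need P(X < 353) = 0.99 with θ tied to k this way. Start at k = 2, θ = 146: P(X<353) ≈ 0.695.
Too low — raise k to concentrate. Iterating converges to k ≈ 7.07.
Then θ = 146/(7.07−1) ≈ 24.1.

k ≈ 7.07, θ ≈ 24.1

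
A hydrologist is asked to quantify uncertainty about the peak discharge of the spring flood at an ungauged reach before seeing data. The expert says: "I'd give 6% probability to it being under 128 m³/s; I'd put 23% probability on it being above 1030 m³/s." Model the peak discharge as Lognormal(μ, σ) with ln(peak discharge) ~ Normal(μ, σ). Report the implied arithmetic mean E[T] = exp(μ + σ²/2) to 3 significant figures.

E[T] ≈ 795 m³/s

If T ~ Lognormal(μ,σ) then ln T ~ Normal(μ,σ), so the p-quantile of ln T is μ + z_p·σ.
ln(128) = 4.852 and ln(1030) = 6.937; z_{0.06} = -1.555, z_{0.77} = 0.7388.
σ = (6.937 − 4.852)/(0.7388 − (-1.555)) = 0.909.
μ = 4.852 − (-1.555)·0.909 = 6.266.
E[T] = exp(μ + σ²/2) = exp(6.266 + 0.4133) = 795 m³/s.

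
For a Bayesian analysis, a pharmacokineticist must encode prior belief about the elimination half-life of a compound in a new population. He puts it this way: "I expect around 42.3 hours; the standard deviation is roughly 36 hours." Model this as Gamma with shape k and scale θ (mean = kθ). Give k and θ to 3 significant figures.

k ≈ 1.38, θ ≈ 30.6

For Gamma(k, scale θ): mean = kθ, variance = kθ², so CV = 1/√k.
CV = SD/mean = 36/42.3 = 0.8511, hence k = 1/CV² = 1.38.
Then θ = mean/k = 42.3/1.38 = 30.6.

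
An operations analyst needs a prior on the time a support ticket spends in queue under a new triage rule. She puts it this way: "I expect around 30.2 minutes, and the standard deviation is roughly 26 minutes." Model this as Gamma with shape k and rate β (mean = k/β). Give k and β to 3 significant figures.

For Gamma(k, rate β): mean = k/β, variance = k/β², so CV = 1/√k.
CV = SD/mean = 26/30.2 = 0.8609, hence k = 1/CV² = 1.35.
Then β = k/mean = 1.35/30.2 = 0.0447.

k ≈ 1.35, β ≈ 0.0447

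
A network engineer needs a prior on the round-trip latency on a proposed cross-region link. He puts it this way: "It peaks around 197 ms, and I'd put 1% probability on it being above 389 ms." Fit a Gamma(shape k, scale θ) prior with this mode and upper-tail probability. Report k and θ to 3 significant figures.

Gamma(k,θ) with k>1 has mode (k−1)θ, so θ = 197/(k−1).
Need P(X < 389) = 0.99 with θ tied to k this way. Start at k = 2, θ = 197: P(X<389) ≈ 0.587.
Too low — raise k to concentrate. Iterating converges to k ≈ 11.6.
Then θ = 197/(11.6−1) ≈ 18.5.

k ≈ 11.6, θ ≈ 18.5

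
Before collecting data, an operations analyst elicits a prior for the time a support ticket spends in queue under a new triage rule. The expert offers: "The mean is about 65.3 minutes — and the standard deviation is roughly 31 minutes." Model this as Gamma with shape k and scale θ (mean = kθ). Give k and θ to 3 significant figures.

k ≈ 4.44, θ ≈ 14.7

For Gamma(k, scale θ): mean = kθ, variance = kθ², so CV = 1/√k.
CV = SD/mean = 31/65.3 = 0.4747, hence k = 1/CV² = 4.44.
Then θ = mean/k = 65.3/4.44 = 14.7.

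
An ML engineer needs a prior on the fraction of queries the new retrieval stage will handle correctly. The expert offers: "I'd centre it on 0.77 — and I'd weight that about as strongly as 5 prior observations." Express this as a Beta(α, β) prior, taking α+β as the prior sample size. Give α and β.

α = 3.85, β = 1.15

Under the effective-sample-size interpretation, Beta(α, β) has prior mean α/(α+β) and prior sample size α+β.
So α+β = 5 and α/(α+β) = 0.77, giving α = 0.77·5 = 3.85 and β = 5 − 3.85 = 1.15.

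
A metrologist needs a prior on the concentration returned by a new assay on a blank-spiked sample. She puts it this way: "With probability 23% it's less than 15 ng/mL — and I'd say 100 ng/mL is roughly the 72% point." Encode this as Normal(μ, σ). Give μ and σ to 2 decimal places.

The p-quantile of Normal(μ,σ) is μ + z_p·σ, with z_{0.23} = -0.7388 and z_{0.72} = 0.5828.
Eliminate σ: μ = (z₂·x₁ − z₁·x₂)/(z₂ − z₁) = (0.5828·15 − (-0.7388)·100)/1.322 = 62.52.
Then σ = (x₂ − x₁)/(z₂ − z₁) = (100 − 15)/1.322 = 64.31.

μ = 62.52, σ = 64.31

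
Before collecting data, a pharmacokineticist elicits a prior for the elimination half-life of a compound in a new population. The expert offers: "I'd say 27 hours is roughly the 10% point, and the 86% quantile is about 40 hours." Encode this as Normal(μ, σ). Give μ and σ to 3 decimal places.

μ = 34.054, σ = 5.504

For Normal(μ,σ), the p-quantile is μ + z_p·σ. Here z_{0.1} = -1.282, z_{0.86} = 1.08.
So 27 = μ − 1.282σ and 40 = μ + 1.08σ.
Subtracting: σ = (40 − 27)/(1.08 − (-1.282)) = 5.504.
Then μ = 27 − (-1.282)·5.504 = 34.054.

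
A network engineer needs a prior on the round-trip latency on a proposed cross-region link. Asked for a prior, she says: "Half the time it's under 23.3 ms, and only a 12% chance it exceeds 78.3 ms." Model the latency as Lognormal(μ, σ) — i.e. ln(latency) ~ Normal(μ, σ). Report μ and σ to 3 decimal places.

μ ≈ 3.148, σ ≈ 1.032

If T ~ Lognormal(μ,σ) then ln T ~ Normal(μ,σ), so the p-quantile of ln T is μ + z_p·σ.
ln(23.3) = 3.148 and ln(78.3) = 4.361; z_{0.5} = 0, z_{0.88} = 1.175.
σ = (4.361 − 3.148)/(1.175 − (0)) = 1.032.
μ = 3.148 − (0)·1.032 = 3.148.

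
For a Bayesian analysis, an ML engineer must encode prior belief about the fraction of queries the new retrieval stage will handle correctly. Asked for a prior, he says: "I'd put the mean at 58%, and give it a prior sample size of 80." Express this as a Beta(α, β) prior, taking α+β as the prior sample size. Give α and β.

α = 46.4, β = 33.6

Under the effective-sample-size interpretation, Beta(α, β) has prior mean α/(α+β) and prior sample size α+β.
So α+β = 80 and α/(α+β) = 0.58, giving α = 0.58·80 = 46.4 and β = 80 − 46.4 = 33.6.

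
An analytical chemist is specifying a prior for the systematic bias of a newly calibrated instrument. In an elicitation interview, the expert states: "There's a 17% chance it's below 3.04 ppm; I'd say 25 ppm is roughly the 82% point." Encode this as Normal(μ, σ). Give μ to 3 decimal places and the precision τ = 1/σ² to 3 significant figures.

μ = 14.248, τ = 0.00725

The p-quantile of Normal(μ,σ) is μ + z_p·σ, with z_{0.17} = -0.9542 and z_{0.82} = 0.9154.
Eliminate σ: μ = (z₂·x₁ − z₁·x₂)/(z₂ − z₁) = (0.9154·3.04 − (-0.9542)·25)/1.87 = 14.248.
Then σ = (x₂ − x₁)/(z₂ − z₁) = (25 − 3.04)/1.87 = 11.746.
Precision τ = 1/σ² = 1/11.75² = 0.00725.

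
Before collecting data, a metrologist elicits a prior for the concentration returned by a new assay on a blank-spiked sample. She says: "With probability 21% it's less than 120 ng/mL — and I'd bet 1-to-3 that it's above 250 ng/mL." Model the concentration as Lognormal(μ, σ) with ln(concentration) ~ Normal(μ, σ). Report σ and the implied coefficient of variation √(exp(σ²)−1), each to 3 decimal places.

σ ≈ 0.496, CV ≈ 0.528

If T ~ Lognormal(μ,σ) then ln T ~ Normal(μ,σ), so the p-quantile of ln T is μ + z_p·σ.
ln(120) = 4.787 and ln(250) = 5.521; z_{0.21} = -0.8064, z_{0.75} = 0.6745.
σ = (5.521 − 4.787)/(0.6745 − (-0.8064)) = 0.496.
μ = 4.787 − (-0.8064)·0.496 = 5.187.
CV = √(exp(σ²)−1) = √(exp(0.2456)−1) = 0.528.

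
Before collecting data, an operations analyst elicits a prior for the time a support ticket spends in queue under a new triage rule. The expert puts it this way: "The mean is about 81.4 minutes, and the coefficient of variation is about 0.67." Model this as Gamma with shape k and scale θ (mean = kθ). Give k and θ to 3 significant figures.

k ≈ 2.23, θ ≈ 36.5

For Gamma(k, scale θ): mean = kθ, variance = kθ², so CV = 1/√k.
CV = 0.67, hence k = 1/CV² = 2.23.
Then θ = mean/k = 81.4/2.23 = 36.5.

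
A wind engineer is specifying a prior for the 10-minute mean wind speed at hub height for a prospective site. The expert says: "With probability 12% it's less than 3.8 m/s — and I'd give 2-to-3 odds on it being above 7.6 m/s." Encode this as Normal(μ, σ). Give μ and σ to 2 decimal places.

μ = 6.93, σ = 2.66

The p-quantile of Normal(μ,σ) is μ + z_p·σ, with z_{0.12} = -1.175 and z_{0.6} = 0.2533.
Eliminate σ: μ = (z₂·x₁ − z₁·x₂)/(z₂ − z₁) = (0.2533·3.8 − (-1.175)·7.6)/1.428 = 6.93.
Then σ = (x₂ − x₁)/(z₂ − z₁) = (7.6 − 3.8)/1.428 = 2.66.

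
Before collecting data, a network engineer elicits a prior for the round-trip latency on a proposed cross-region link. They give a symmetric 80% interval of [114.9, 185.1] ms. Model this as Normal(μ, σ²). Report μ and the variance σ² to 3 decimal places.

μ = 150.000, σ² = 750.140

A symmetric 80% interval runs μ ± z·σ with z = 1.282.
Half-width = 35.1, so σ = 35.1/1.282 = 27.3887 and σ² = 750.140.
μ is the interval midpoint, 150.000.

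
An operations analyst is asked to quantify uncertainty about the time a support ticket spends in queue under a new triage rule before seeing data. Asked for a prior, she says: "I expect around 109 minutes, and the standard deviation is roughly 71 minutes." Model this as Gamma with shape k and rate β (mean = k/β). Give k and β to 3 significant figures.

k ≈ 2.36, β ≈ 0.0216

For Gamma(k, rate β): mean = k/β, variance = k/β², so CV = 1/√k.
CV = SD/mean = 71/109 = 0.6514, hence k = 1/CV² = 2.36.
Then β = k/mean = 2.36/109 = 0.0216.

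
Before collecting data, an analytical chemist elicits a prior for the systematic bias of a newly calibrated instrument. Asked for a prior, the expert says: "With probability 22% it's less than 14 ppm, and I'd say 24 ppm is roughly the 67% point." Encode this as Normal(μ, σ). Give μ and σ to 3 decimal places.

The p-quantile of Normal(μ,σ) is μ + z_p·σ, with z_{0.22} = -0.7722 and z_{0.67} = 0.4399.
Eliminate σ: μ = (z₂·x₁ − z₁·x₂)/(z₂ − z₁) = (0.4399·14 − (-0.7722)·24)/1.212 = 20.371.
Then σ = (x₂ − x₁)/(z₂ − z₁) = (24 − 14)/1.212 = 8.250.

μ = 20.371, σ = 8.250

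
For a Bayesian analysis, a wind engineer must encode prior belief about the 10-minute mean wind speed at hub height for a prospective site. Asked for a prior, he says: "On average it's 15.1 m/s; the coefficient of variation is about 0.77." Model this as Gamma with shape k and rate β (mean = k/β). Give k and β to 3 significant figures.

k ≈ 1.69, β ≈ 0.112

For Gamma(k, rate β): mean = k/β, variance = k/β², so CV = 1/√k.
CV = 0.77, hence k = 1/CV² = 1.69.
Then β = k/mean = 1.69/15.1 = 0.112.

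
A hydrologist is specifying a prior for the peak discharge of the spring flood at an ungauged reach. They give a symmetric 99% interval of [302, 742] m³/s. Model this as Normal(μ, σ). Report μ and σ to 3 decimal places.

A symmetric 99% interval runs μ ± z·σ with z = 2.576.
Half-width = 220, so σ = 220/2.576 = 85.409.
μ is the interval midpoint, 522.000.

μ = 522.000, σ = 85.409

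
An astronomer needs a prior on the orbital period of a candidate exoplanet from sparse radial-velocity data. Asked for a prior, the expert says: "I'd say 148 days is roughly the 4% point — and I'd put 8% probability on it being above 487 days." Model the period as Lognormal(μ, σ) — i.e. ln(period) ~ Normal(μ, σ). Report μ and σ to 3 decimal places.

μ ≈ 5.658, σ ≈ 0.377

If T ~ Lognormal(μ,σ) then ln T ~ Normal(μ,σ), so the p-quantile of ln T is μ + z_p·σ.
ln(148) = 4.997 and ln(487) = 6.188; z_{0.04} = -1.751, z_{0.92} = 1.405.
σ = (6.188 − 4.997)/(1.405 − (-1.751)) = 0.377.
μ = 4.997 − (-1.751)·0.377 = 5.658.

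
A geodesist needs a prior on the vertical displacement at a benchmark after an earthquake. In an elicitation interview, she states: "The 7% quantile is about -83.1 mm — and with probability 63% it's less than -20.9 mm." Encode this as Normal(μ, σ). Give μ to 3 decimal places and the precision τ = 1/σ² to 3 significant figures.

For Normal(μ,σ), the p-quantile is μ + z_p·σ. Here z_{0.07} = -1.476, z_{0.63} = 0.3319.
So -83.1 = μ − 1.476σ and -20.9 = μ + 0.3319σ.
Subtracting: σ = (-20.9 − -83.1)/(0.3319 − (-1.476)) = 34.409.
Then μ = -83.1 − (-1.476)·34.409 = -32.319.
Precision τ = 1/σ² = 1/34.41² = 0.000845.

μ = -32.319, τ = 0.000845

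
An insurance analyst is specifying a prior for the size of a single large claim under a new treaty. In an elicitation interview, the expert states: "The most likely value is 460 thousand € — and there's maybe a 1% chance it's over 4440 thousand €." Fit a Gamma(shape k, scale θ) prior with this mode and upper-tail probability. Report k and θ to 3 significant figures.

Gamma(k,θ) with k>1 has mode (k−1)θ, so θ = 460/(k−1).
Need P(X < 4440) = 0.99 with θ tied to k this way. Start at k = 2, θ = 460: P(X<4440) ≈ 0.999.
Too high — lower k to spread out. Iterating converges to k ≈ 1.61.
Then θ = 460/(1.61−1) ≈ 753.

k ≈ 1.61, θ ≈ 753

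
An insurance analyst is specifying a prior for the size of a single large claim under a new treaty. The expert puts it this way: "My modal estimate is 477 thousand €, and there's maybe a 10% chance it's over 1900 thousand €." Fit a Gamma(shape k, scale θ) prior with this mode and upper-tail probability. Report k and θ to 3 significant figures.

k ≈ 1.96, θ ≈ 496

Gamma(k,θ) with k>1 has mode (k−1)θ, so θ = 477/(k−1).
Need P(X < 1900) = 0.9 with θ tied to k this way. Start at k = 2, θ = 477: P(X<1900) ≈ 0.907.
Too high — lower k to spread out. Iterating converges to k ≈ 1.96.
Then θ = 477/(1.96−1) ≈ 496.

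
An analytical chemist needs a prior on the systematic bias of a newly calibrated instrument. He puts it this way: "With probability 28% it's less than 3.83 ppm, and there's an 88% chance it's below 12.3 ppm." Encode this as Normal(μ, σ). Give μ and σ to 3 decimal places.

μ = 6.638, σ = 4.818

For Normal(μ,σ), the p-quantile is μ + z_p·σ. Here z_{0.28} = -0.5828, z_{0.88} = 1.175.
So 3.83 = μ − 0.5828σ and 12.3 = μ + 1.175σ.
Subtracting: σ = (12.3 − 3.83)/(1.175 − (-0.5828)) = 4.818.
Then μ = 3.83 − (-0.5828)·4.818 = 6.638.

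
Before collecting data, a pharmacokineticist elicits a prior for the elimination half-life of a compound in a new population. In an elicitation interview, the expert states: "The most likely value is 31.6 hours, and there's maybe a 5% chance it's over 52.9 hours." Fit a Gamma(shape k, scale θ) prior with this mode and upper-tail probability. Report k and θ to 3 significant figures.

k ≈ 11.5, θ ≈ 3

Gamma(k,θ) with k>1 has mode (k−1)θ, so θ = 31.6/(k−1).
Need P(X < 52.9) = 0.95 with θ tied to k this way. Start at k = 2, θ = 31.6: P(X<52.9) ≈ 0.499.
Too low — raise k to concentrate. Iterating converges to k ≈ 11.5.
Then θ = 31.6/(11.5−1) ≈ 3.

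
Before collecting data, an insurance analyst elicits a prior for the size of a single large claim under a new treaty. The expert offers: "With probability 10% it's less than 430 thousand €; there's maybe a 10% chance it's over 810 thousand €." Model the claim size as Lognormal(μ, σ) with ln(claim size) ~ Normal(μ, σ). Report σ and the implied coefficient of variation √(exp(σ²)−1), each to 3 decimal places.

If T ~ Lognormal(μ,σ) then ln T ~ Normal(μ,σ), so the p-quantile of ln T is μ + z_p·σ.
ln(430) = 6.064 and ln(810) = 6.697; z_{0.1} = -1.282, z_{0.9} = 1.282.
σ = (6.697 − 6.064)/(1.282 − (-1.282)) = 0.247.
μ = 6.064 − (-1.282)·0.247 = 6.380.
CV = √(exp(σ²)−1) = √(exp(0.0610)−1) = 0.251.

σ ≈ 0.247, CV ≈ 0.251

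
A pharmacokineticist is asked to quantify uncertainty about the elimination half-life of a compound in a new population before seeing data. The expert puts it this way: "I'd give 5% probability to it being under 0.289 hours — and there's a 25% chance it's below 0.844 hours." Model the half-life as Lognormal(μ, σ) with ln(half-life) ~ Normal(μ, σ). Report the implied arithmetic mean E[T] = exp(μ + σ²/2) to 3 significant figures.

If T ~ Lognormal(μ,σ) then ln T ~ Normal(μ,σ), so the p-quantile of ln T is μ + z_p·σ.
ln(0.289) = -1.241 and ln(0.844) = -0.1696; z_{0.05} = -1.645, z_{0.25} = -0.6745.
σ = (-0.1696 − -1.241)/(-0.6745 − (-1.645)) = 1.104.
μ = -1.241 − (-1.645)·1.104 = 0.575.
E[T] = exp(μ + σ²/2) = exp(0.575 + 0.6099) = 3.27 hours.

E[T] ≈ 3.27 hours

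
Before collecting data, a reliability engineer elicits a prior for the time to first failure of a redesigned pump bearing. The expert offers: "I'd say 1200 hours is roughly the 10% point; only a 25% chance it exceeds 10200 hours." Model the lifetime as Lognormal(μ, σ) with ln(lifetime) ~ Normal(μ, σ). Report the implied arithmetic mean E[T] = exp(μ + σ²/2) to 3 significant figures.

E[T] ≈ 8870 hours

If T ~ Lognormal(μ,σ) then ln T ~ Normal(μ,σ), so the p-quantile of ln T is μ + z_p·σ.
ln(1200) = 7.09 and ln(10200) = 9.23; z_{0.1} = -1.282, z_{0.75} = 0.6745.
σ = (9.23 − 7.09)/(0.6745 − (-1.282)) = 1.094.
μ = 7.09 − (-1.282)·1.094 = 8.492.
E[T] = exp(μ + σ²/2) = exp(8.492 + 0.5985) = 8870 hours.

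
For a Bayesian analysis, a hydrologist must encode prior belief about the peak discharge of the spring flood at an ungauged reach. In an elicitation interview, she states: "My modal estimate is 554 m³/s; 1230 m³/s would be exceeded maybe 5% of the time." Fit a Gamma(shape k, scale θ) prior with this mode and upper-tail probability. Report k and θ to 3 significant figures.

k ≈ 5.32, θ ≈ 128

Gamma(k,θ) with k>1 has mode (k−1)θ, so θ = 554/(k−1).
Need P(X < 1230) = 0.95 with θ tied to k this way. Start at k = 2, θ = 554: P(X<1230) ≈ 0.650.
Too low — raise k to concentrate. Iterating converges to k ≈ 5.32.
Then θ = 554/(5.32−1) ≈ 128.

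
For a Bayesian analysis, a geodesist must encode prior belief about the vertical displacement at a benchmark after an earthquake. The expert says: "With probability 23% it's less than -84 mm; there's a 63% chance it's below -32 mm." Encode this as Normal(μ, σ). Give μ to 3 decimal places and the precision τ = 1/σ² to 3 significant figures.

The p-quantile of Normal(μ,σ) is μ + z_p·σ, with z_{0.23} = -0.7388 and z_{0.63} = 0.3319.
Eliminate σ: μ = (z₂·x₁ − z₁·x₂)/(z₂ − z₁) = (0.3319·-84 − (-0.7388)·-32)/1.071 = -48.117.
Then σ = (x₂ − x₁)/(z₂ − z₁) = (-32 − -84)/1.071 = 48.566.
Precision τ = 1/σ² = 1/48.57² = 0.000424.

μ = -48.117, τ = 0.000424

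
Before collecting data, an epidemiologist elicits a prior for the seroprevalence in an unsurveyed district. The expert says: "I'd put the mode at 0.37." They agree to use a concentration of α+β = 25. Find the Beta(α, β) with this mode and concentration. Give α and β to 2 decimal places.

α = 9.51, β = 15.49

For α,β > 1 the Beta mode is (α−1)/(α+β−2). With α+β = 25, the mode is (α−1)/23.
Set (α−1)/23 = 0.37 → α = 1 + 0.37·23 = 9.51.
β = 25 − α = 15.49.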